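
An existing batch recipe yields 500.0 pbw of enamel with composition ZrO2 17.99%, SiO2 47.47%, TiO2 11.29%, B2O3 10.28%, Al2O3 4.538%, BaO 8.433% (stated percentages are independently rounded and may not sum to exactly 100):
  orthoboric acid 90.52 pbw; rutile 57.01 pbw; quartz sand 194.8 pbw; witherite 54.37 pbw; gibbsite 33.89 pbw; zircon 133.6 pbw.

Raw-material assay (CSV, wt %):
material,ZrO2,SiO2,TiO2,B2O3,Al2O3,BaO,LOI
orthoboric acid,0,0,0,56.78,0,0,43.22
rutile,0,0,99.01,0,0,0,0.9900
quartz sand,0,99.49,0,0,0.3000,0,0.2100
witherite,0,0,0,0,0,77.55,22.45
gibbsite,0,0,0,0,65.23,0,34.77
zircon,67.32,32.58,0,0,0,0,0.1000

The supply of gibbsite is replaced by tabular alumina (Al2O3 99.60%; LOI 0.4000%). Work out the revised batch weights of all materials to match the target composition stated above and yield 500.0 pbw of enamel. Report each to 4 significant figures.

Revised batch per 500.0 pbw enamel:
  orthoboric acid: 90.52 pbw
  rutile: 57.01 pbw
  quartz sand: 194.8 pbw
  witherite: 54.37 pbw
  tabular alumina: 22.19 pbw
  zircon: 133.6 pbw
Total batch = 552.5 pbw; LOI loss = 52.52 pbw

All internal work carries exact precision through the solve; working values appear rounded to four significant digits between the steps — each reported figure takes a single rounding. The derived quantities are carried at exact precision (yield, totals, net glass mass, ignition loss, the six compositions) from the weighed amounts per 500.0 pbw of glass precisely as stated by the problem or answer text.
Oxide-by-oxide targets in 500.0 pbw enamel:
  ZrO2: 17.99% × 500.0 = 89.95 pbw
  SiO2: 47.47% × 500.0 = 237.4 pbw
  TiO2: 11.29% × 500.0 = 56.45 pbw
  B2O3: 10.28% × 500.0 = 51.40 pbw
  Al2O3: 4.538% × 500.0 = 22.69 pbw
  BaO: 8.433% × 500.0 = 42.16 pbw
Balance tally, oxide-wise, on the weights just shown, on the stated basis (target by target, the sums agree exact up to rounding of places):
  ZrO2: 133.6·0.6732 = 89.94 pbw (target 89.95 pbw)
  SiO2: 194.8·0.9949 + 133.6·0.3258 = 237.3 pbw (target 237.4 pbw)
  TiO2: 57.01·0.9901 = 56.45 pbw (target 56.45 pbw)
  B2O3: 90.52·0.5678 = 51.40 pbw (target 51.40 pbw)
  Al2O3: 194.8·0.003000 + 22.19·0.9960 = 22.69 pbw (target 22.69 pbw)
  BaO: 54.37·0.7755 = 42.16 pbw (target 42.16 pbw)
Auditing the glass mass value: net batch after ignition = 500.0 pbw (per-oxide target masses sum to 500.0 pbw; the stated basis being 500.0 pbw — differing by rounding only).
Batch grand total — Σ batch = 552.5 pbw; ignition loss, Σ(batch × LOI) = 52.52 pbw; yield, glass over the total, = 90.49%.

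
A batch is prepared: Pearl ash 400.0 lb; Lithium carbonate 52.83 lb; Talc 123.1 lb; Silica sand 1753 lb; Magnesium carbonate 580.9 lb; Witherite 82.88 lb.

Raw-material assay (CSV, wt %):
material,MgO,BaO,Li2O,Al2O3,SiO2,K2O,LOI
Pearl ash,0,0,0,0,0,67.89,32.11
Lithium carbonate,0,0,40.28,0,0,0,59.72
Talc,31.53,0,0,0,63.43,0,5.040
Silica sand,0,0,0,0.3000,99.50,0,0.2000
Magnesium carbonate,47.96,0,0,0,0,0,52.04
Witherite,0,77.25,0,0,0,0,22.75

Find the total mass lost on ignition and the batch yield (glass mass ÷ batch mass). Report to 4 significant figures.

LOI loss = 490.9 lb; glass = 2502 lb; yield = 83.60%

Each numeric step runs at full float precision at every stage — in-progress results are printed with 4-significant-figure rounding when written out; every reported result includes exactly one rounding — all derived quantities, including the totals, yield, the six compositions, ignition loss, net glass mass, are rebuilt from the batch weights on 2502 lb of glass at full precision, as given in question or answer.
LOI of each material in turn:
  Pearl ash: 400.0 × 0.3211 = 128.4 lb
  Lithium carbonate: 52.83 × 0.5972 = 31.55 lb
  Talc: 123.1 × 0.05040 = 6.204 lb
  Silica sand: 1753 × 0.002000 = 3.506 lb
  Magnesium carbonate: 580.9 × 0.5204 = 302.3 lb
  Witherite: 82.88 × 0.2275 = 18.86 lb
Total LOI = 490.9 lb
Glass = batch − LOI = 2993 − 490.9 = 2502 lb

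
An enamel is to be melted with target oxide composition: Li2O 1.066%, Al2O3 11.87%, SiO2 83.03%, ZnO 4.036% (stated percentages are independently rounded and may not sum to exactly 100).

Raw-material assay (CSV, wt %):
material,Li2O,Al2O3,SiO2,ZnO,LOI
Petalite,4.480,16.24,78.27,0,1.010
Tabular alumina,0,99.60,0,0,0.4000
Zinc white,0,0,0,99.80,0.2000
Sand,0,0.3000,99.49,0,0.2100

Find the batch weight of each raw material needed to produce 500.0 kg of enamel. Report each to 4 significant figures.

Working values are displayed rounded off to 4 significant digits on the page — the whole derivation holds full precision through every step; every reported value undergoes a single rounding. All derived quantities are re-derived from the batch weights per 500.0 kg of glass at full float precision (the four compositions, ignition loss, the yield, net glass mass, totals), as written in either problem or answer.
Per-oxide target masses for 500.0 kg enamel:
  Li2O: 1.066% × 500.0 = 5.330 kg
  Al2O3: 11.87% × 500.0 = 59.35 kg
  SiO2: 83.03% × 500.0 = 415.2 kg
  ZnO: 4.036% × 500.0 = 20.18 kg
Checking each oxide sum on the weights just shown, at the basis given (oxide sums agree with the targets once rounding is allowed for):
  Li2O: 119.0·0.04480 = 5.331 kg (target 5.330 kg)
  Al2O3: 119.0·0.1624 + 39.21·0.9960 + 323.7·0.003000 = 59.35 kg (target 59.35 kg)
  SiO2: 119.0·0.7827 + 323.7·0.9949 = 415.2 kg (target 415.2 kg)
  ZnO: 20.22·0.9980 = 20.18 kg (target 20.18 kg)
Mass balance on the glass: Σ batch − LOI loss = 500.1 kg (targets for the oxides total 500.0 kg; stated basis 500.0 kg — a pure rounding effect).
Whole-batch sum: Σ batch = 502.1 kg; LOI removed, Σ of batch·LOI: 2.079 kg; yield = glass ÷ total batch = 99.59%.

Batch per 500.0 kg enamel:
  Petalite: 119.0 kg
  Tabular alumina: 39.21 kg
  Zinc white: 20.22 kg
  Sand: 323.7 kg
Total batch = 502.1 kg; LOI loss = 2.079 kg; yield = 99.59%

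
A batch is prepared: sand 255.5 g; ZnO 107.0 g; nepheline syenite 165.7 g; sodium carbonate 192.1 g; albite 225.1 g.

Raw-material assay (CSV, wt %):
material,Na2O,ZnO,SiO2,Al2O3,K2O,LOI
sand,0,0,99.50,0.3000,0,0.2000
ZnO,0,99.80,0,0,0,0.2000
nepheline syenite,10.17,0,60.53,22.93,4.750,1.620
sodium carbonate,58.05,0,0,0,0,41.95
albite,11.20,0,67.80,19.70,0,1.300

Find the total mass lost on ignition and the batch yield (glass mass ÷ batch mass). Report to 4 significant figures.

The intermediate values are displayed with 4-significant-digit rounding when written out; full precision is carried through the solve. Each reported figure includes exactly one rounding — derived quantities (LOI, the five compositions, the totals, the yield, net glass mass) are re-derived starting from the weights on 858.5 g of glass in full precision, precisely as stated by the problem or answer text.
Each material's LOI contribution:
  sand: 255.5 × 0.002000 = 0.5110 g
  ZnO: 107.0 × 0.002000 = 0.2140 g
  nepheline syenite: 165.7 × 0.01620 = 2.684 g
  sodium carbonate: 192.1 × 0.4195 = 80.59 g
  albite: 225.1 × 0.01300 = 2.926 g
Total LOI = 86.92 g
Glass = batch − LOI = 945.4 − 86.92 = 858.5 g

LOI loss = 86.92 g; glass = 858.5 g; yield = 90.81%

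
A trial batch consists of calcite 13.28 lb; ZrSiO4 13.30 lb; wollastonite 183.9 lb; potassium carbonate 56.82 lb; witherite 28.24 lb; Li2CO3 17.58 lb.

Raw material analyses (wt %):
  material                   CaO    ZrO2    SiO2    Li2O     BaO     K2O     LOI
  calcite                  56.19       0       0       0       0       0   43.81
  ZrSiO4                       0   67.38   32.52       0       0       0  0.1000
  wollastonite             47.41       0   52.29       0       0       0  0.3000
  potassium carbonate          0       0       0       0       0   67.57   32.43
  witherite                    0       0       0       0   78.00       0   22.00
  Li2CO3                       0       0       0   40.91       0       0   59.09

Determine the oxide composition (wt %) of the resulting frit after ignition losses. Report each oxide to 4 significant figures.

The working math keeps exact precision all the way through. Working values are displayed, rounded to four significant digits, on the page. Each reported result is rounded only once — all derived quantities are recomputed at full precision (the six compositions, glass mass, the yield, LOI, the totals) starting from the weights on 271.7 lb of glass exactly as printed in the question or the answer.
What the batch supplies per oxide:
  CaO: 13.28·0.5619 + 183.9·0.4741 = 94.65 lb
  ZrO2: 13.30·0.6738 = 8.962 lb
  SiO2: 13.30·0.3252 + 183.9·0.5229 = 100.5 lb
  Li2O: 17.58·0.4091 = 7.192 lb
  BaO: 28.24·0.7800 = 22.03 lb
  K2O: 56.82·0.6757 = 38.39 lb
LOI: 13.28·0.4381 + 13.30·0.001000 + 183.9·0.003000 + 56.82·0.3243 + 28.24·0.2200 + 17.58·0.5909 = 41.41 lb
Resulting glass, batch − LOI: 313.1 − 41.41 = 271.7 lb (consistent with Σ oxide mass)
each oxide over glass, ×100, is wt %

Glass mass = 271.7 lb (batch 313.1 − LOI 41.41).
Composition: CaO 34.83%, ZrO2 3.298%, SiO2 36.98%, Li2O 2.647%, BaO 8.107%, K2O 14.13%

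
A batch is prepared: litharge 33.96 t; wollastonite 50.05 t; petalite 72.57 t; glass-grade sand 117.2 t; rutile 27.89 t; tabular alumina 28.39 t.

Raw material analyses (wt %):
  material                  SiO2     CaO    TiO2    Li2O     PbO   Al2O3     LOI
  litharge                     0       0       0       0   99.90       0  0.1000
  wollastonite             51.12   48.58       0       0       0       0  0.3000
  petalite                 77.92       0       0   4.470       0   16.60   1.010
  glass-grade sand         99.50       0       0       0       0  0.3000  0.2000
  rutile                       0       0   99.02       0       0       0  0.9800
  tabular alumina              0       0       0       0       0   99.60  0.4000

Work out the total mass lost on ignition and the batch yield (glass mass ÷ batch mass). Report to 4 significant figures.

LOI loss = 1.538 t; glass = 328.5 t; yield = 99.53%

Every computation keeps full precision at each step. Values along the way are displayed rounded off to 4 significant figures between the steps. Exactly one rounding goes into each reported figure — derived quantities are recomputed at exact precision (LOI, net glass mass, the six compositions, totals, the yield) from the batch weights per 328.5 t of glass, as they appear in the question or the answer.
LOI of each material in turn:
  litharge: 33.96 × 0.001000 = 0.03396 t
  wollastonite: 50.05 × 0.003000 = 0.1502 t
  petalite: 72.57 × 0.01010 = 0.7330 t
  glass-grade sand: 117.2 × 0.002000 = 0.2344 t
  rutile: 27.89 × 0.009800 = 0.2733 t
  tabular alumina: 28.39 × 0.004000 = 0.1136 t
Total LOI = 1.538 t
Glass = batch − LOI = 330.1 − 1.538 = 328.5 t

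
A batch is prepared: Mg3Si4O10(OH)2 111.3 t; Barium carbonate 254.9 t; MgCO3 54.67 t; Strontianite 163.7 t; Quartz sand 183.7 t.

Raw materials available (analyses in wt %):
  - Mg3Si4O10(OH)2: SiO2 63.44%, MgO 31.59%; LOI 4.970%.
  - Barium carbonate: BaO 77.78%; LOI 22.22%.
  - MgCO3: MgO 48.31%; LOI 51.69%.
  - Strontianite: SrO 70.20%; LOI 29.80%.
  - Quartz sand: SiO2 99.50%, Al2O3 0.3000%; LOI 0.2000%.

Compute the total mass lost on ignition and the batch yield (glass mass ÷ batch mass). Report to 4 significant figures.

LOI loss = 139.6 t; glass = 628.7 t; yield = 81.83%

Every computation runs at full float precision all the way through. Rounding to 4 significant digits applies to each intermediate as printed — every reported value takes just one rounding — the derived quantities are carried using the weight values for 628.7 t of glass in exact precision (the five compositions, LOI, net glass mass, totals, the yield) as set out in the problem or the answer.
Loss on ignition, line by line:
  Mg3Si4O10(OH)2: 111.3 × 0.04970 = 5.532 t
  Barium carbonate: 254.9 × 0.2222 = 56.64 t
  MgCO3: 54.67 × 0.5169 = 28.26 t
  Strontianite: 163.7 × 0.2980 = 48.78 t
  Quartz sand: 183.7 × 0.002000 = 0.3674 t
Total LOI = 139.6 t
Glass = batch − LOI = 768.3 − 139.6 = 628.7 t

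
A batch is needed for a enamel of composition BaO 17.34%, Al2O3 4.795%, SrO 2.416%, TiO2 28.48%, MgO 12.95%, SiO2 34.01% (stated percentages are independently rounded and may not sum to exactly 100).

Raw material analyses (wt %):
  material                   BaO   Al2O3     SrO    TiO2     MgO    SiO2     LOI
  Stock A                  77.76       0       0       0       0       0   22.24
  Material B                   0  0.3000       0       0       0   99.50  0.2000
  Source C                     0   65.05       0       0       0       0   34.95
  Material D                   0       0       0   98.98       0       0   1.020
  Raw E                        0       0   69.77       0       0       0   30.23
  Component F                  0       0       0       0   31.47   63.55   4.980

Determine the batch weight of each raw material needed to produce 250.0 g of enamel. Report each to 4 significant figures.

Batch per 250.0 g enamel:
  Stock A: 55.75 g
  Material B: 19.75 g
  Source C: 18.34 g
  Material D: 71.93 g
  Raw E: 8.657 g
  Component F: 102.9 g
Total batch = 277.3 g; LOI loss = 27.32 g; yield = 90.15%

All arithmetic carries full float precision at every stage; intermediates are shown rounded to four significant figures alongside each step — a single rounding completes every reported figure — all derived quantities are computed starting from the weights at 250.0 g of glass in full precision (the six compositions, LOI, net glass mass, the totals, the yield), as they appear in problem or answer.
Target oxide masses per 250.0 g enamel:
  BaO: 17.34% × 250.0 = 43.35 g
  Al2O3: 4.795% × 250.0 = 11.99 g
  SrO: 2.416% × 250.0 = 6.040 g
  TiO2: 28.48% × 250.0 = 71.20 g
  MgO: 12.95% × 250.0 = 32.38 g
  SiO2: 34.01% × 250.0 = 85.02 g
Per-oxide balance check from the weights as reported, versus the basis set out (summed amounts equal target values up to rounding of the answer):
  BaO: 55.75·0.7776 = 43.35 g (target 43.35 g)
  Al2O3: 19.75·0.003000 + 18.34·0.6505 = 11.99 g (target 11.99 g)
  SrO: 8.657·0.6977 = 6.040 g (target 6.040 g)
  TiO2: 71.93·0.9898 = 71.20 g (target 71.20 g)
  MgO: 102.9·0.3147 = 32.38 g (target 32.38 g)
  SiO2: 19.75·0.9950 + 102.9·0.6355 = 85.04 g (target 85.02 g)
Auditing the glass mass value: total batch − LOI = 250.0 g (summing oxide targets gives 250.0 g; stated basis 250.0 g — rounding explains the deltas).
Batch total: Σ batch = 277.3 g; LOI loss = Σ batch·LOI = 27.32 g; glass ÷ batch gives a yield of 90.15%.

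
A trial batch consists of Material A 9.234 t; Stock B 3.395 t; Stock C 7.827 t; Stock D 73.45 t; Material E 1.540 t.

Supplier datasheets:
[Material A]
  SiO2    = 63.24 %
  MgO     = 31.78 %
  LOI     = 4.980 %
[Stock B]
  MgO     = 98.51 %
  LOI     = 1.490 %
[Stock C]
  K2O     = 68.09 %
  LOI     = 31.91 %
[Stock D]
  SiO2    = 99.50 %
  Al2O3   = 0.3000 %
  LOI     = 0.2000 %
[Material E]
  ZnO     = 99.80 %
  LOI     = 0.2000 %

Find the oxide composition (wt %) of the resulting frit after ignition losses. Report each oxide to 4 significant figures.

In-progress results are displayed, with 4-significant-figure rounding, in the working. The whole derivation keeps exact precision in every operation — exactly one rounding goes into every reported value; derived quantities, including the yield, net glass mass, the totals, five oxide percentages, ignition loss, are recomputed from the weighed amounts on 92.29 t of glass in exact precision, as set out in the question or the answer.
Oxide-by-oxide delivered mass:
  SiO2: 9.234·0.6324 + 73.45·0.9950 = 78.92 t
  MgO: 9.234·0.3178 + 3.395·0.9851 = 6.279 t
  Al2O3: 73.45·0.003000 = 0.2204 t
  ZnO: 1.540·0.9980 = 1.537 t
  K2O: 7.827·0.6809 = 5.329 t
LOI: 9.234·0.04980 + 3.395·0.01490 + 7.827·0.3191 + 73.45·0.002000 + 1.540·0.002000 = 3.158 t
The glass mass, total less LOI, = 95.45 − 3.158 = 92.29 t (= Σ oxide masses)
wt % = 100 × oxide mass / glass mass

Glass mass = 92.29 t (batch 95.45 − LOI 3.158).
Composition: SiO2 85.52%, MgO 6.804%, Al2O3 0.2388%, ZnO 1.665%, K2O 5.775%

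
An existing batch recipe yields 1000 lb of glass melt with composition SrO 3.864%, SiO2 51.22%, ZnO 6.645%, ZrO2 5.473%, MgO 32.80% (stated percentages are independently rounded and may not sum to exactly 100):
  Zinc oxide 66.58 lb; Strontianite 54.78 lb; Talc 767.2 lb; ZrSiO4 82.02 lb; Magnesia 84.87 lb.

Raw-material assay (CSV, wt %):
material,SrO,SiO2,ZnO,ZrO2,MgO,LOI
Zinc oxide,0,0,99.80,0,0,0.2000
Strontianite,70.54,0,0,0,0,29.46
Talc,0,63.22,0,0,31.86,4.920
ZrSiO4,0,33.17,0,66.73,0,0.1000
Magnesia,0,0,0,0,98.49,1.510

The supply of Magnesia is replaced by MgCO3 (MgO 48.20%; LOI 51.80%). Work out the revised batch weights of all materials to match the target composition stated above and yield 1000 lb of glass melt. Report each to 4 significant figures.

Each numeric step keeps full float precision through the solve; values along the way appear with 4-significant-digit rounding in the working. Every reported figure sees exactly one rounding — derived quantities, including the yield, totals, ignition loss, net glass mass, five oxide percentages, are recomputed starting from the weights on 1000 lb of glass in exact precision, as given in question or answer.
Target oxide masses per 1000 lb glass melt:
  SrO: 3.864% × 1000 = 38.64 lb
  SiO2: 51.22% × 1000 = 512.2 lb
  ZnO: 6.645% × 1000 = 66.45 lb
  ZrO2: 5.473% × 1000 = 54.73 lb
  MgO: 32.80% × 1000 = 328.0 lb
Checking each oxide sum with the batch weights as given, under the basis named above (every target is met by its sum exact up to rounding of places):
  SrO: 54.78·0.7054 = 38.64 lb (target 38.64 lb)
  SiO2: 767.2·0.6322 + 82.02·0.3317 = 512.2 lb (target 512.2 lb)
  ZnO: 66.58·0.9980 = 66.45 lb (target 66.45 lb)
  ZrO2: 82.02·0.6673 = 54.73 lb (target 54.73 lb)
  MgO: 767.2·0.3186 + 173.4·0.4820 = 328.0 lb (target 328.0 lb)
Auditing the glass mass value: the batch minus its LOI: 1000 lb (the targets, summed, come to 1000 lb; the stated basis being 1000 lb — a pure rounding effect).
Adding the batch up: Σ batch = 1144 lb; LOI loss = Σ batch·LOI = 143.9 lb; glass ÷ batch gives a yield of 87.42%.

Revised batch per 1000 lb glass melt:
  Zinc oxide: 66.58 lb
  Strontianite: 54.78 lb
  Talc: 767.2 lb
  ZrSiO4: 82.02 lb
  MgCO3: 173.4 lb
Total batch = 1144 lb; LOI loss = 143.9 lb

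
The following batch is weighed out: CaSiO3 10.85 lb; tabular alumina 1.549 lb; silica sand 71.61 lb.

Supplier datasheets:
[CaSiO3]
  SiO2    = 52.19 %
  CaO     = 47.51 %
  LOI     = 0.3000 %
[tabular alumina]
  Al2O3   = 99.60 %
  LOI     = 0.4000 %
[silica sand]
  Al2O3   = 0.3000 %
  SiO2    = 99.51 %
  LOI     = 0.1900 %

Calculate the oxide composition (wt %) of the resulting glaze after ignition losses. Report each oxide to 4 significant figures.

Glass mass = 83.83 lb (batch 84.01 − LOI 0.1748).
Composition: Al2O3 2.097%, SiO2 91.75%, CaO 6.149%

The working math holds full float precision at every stage — values along the way are displayed with 4-significant-digit rounding when written out. Every reported figure takes a single rounding — derived quantities are computed from the weighed amounts per 83.83 lb of glass at full float precision (net glass mass, yield, ignition loss, three oxide percentages, the totals), exactly as shown in problem or answer.
Mass of each oxide from the mix:
  Al2O3: 1.549·0.9960 + 71.61·0.003000 = 1.758 lb
  SiO2: 10.85·0.5219 + 71.61·0.9951 = 76.92 lb
  CaO: 10.85·0.4751 = 5.155 lb
LOI: 10.85·0.003000 + 1.549·0.004000 + 71.61·0.001900 = 0.1748 lb
Glass mass = batch − LOI = 84.01 − 0.1748 = 83.83 lb (matching Σ of the oxides)
each oxide over glass, ×100, is wt %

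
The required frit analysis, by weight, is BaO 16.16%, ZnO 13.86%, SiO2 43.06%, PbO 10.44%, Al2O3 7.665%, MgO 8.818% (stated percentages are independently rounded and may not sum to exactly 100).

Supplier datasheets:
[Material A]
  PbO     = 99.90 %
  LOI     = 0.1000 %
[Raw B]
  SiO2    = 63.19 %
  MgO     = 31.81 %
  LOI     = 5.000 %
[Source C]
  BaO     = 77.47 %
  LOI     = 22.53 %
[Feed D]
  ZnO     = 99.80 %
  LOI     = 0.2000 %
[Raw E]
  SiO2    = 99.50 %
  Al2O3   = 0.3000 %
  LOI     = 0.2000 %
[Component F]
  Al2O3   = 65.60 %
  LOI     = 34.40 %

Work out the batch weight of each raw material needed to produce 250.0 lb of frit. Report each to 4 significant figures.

Batch per 250.0 lb frit:
  Material A: 26.13 lb
  Raw B: 69.30 lb
  Source C: 52.15 lb
  Feed D: 34.72 lb
  Raw E: 64.18 lb
  Component F: 28.92 lb
Total batch = 275.4 lb; LOI loss = 25.39 lb; yield = 90.78%

Values along the way are displayed with 4-significant-figure rounding across the worked steps; each numeric step keeps exact precision at every stage. Each reported value receives exactly one rounding; all derived quantities, including glass mass, totals, the yield, ignition loss, six oxide percentages, are carried from the batch weights on 250.0 lb of glass at full precision, as they appear in the problem or the answer.
Oxide-by-oxide targets in 250.0 lb frit:
  BaO: 16.16% × 250.0 = 40.40 lb
  ZnO: 13.86% × 250.0 = 34.65 lb
  SiO2: 43.06% × 250.0 = 107.6 lb
  PbO: 10.44% × 250.0 = 26.10 lb
  Al2O3: 7.665% × 250.0 = 19.16 lb
  MgO: 8.818% × 250.0 = 22.04 lb
Sums-versus-targets review per the reported batch figures, versus the basis set out (summed amounts equal target values modulo rounding of the values):
  BaO: 52.15·0.7747 = 40.40 lb (target 40.40 lb)
  ZnO: 34.72·0.9980 = 34.65 lb (target 34.65 lb)
  SiO2: 69.30·0.6319 + 64.18·0.9950 = 107.6 lb (target 107.6 lb)
  PbO: 26.13·0.9990 = 26.10 lb (target 26.10 lb)
  Al2O3: 64.18·0.003000 + 28.92·0.6560 = 19.16 lb (target 19.16 lb)
  MgO: 69.30·0.3181 = 22.04 lb (target 22.04 lb)
Glass-mass sanity pass: batch Σ − ignition loss = 250.0 lb (summing oxide targets gives 250.0 lb; against the stated basis, 250.0 lb — any gap is answer rounding).
Adding the batch up: Σ batch = 275.4 lb; the LOI term Σ batch·LOI equals 25.39 lb; yield, glass over the total, = 90.78%.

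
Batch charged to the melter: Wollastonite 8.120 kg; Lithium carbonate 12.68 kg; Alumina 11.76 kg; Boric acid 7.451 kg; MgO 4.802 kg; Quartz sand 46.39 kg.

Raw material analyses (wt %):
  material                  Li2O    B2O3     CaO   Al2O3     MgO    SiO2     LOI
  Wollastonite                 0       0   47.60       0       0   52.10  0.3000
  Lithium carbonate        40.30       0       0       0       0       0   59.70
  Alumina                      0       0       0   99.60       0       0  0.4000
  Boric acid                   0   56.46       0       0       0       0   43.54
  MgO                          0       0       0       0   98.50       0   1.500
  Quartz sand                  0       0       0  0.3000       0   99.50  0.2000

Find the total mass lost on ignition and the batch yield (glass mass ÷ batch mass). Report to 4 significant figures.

The whole derivation runs at exact precision in every operation. Working values are printed rounded to four significant figures. Each reported figure is rounded a single time — all derived quantities are re-derived from the batch weights on 80.15 kg of glass at full precision (yield, the six compositions, glass mass, the totals, LOI) as set out in the question or the answer.
Material-by-material LOI:
  Wollastonite: 8.120 × 0.003000 = 0.02436 kg
  Lithium carbonate: 12.68 × 0.5970 = 7.570 kg
  Alumina: 11.76 × 0.004000 = 0.04704 kg
  Boric acid: 7.451 × 0.4354 = 3.244 kg
  MgO: 4.802 × 0.01500 = 0.07203 kg
  Quartz sand: 46.39 × 0.002000 = 0.09278 kg
Total LOI = 11.05 kg
Glass = batch − LOI = 91.20 − 11.05 = 80.15 kg

LOI loss = 11.05 kg; glass = 80.15 kg; yield = 87.88%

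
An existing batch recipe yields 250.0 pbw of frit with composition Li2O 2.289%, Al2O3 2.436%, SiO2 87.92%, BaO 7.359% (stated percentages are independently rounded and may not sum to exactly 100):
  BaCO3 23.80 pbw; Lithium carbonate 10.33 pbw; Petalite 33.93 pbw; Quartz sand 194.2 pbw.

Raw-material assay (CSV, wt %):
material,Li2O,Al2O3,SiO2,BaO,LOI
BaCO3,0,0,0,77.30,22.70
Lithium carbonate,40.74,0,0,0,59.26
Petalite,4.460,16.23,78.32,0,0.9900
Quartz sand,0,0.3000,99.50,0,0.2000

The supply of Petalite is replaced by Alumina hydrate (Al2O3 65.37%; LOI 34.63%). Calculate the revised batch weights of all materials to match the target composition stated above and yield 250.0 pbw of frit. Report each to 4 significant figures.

Revised batch per 250.0 pbw frit:
  BaCO3: 23.80 pbw
  Lithium carbonate: 14.05 pbw
  Alumina hydrate: 8.302 pbw
  Quartz sand: 220.9 pbw
Total batch = 267.1 pbw; LOI loss = 17.05 pbw

All internal work carries full precision in all steps — values along the way are shown rounded to 4 significant digits; a single rounding completes every reported number. Derived quantities, including yield, ignition loss, net glass mass, the four compositions, totals, are rebuilt using the weight values per 250.0 pbw of glass at full precision, as given in question or answer.
Oxide-by-oxide targets in 250.0 pbw frit:
  Li2O: 2.289% × 250.0 = 5.722 pbw
  Al2O3: 2.436% × 250.0 = 6.090 pbw
  SiO2: 87.92% × 250.0 = 219.8 pbw
  BaO: 7.359% × 250.0 = 18.40 pbw
Oxide-by-oxide audit per the reported batch figures, on the stated basis (sums match the target masses given rounding of the digits):
  Li2O: 14.05·0.4074 = 5.724 pbw (target 5.722 pbw)
  Al2O3: 8.302·0.6537 + 220.9·0.003000 = 6.090 pbw (target 6.090 pbw)
  SiO2: 220.9·0.9950 = 219.8 pbw (target 219.8 pbw)
  BaO: 23.80·0.7730 = 18.40 pbw (target 18.40 pbw)
Glass mass check: net batch after ignition = 250.0 pbw (the Σ of target masses is 250.0 pbw; the stated basis being 250.0 pbw — differing by rounding only).
Summing the batch: Σ batch = 267.1 pbw; LOI loss = Σ batch·LOI = 17.05 pbw; as yield: glass ÷ batch → 93.62%.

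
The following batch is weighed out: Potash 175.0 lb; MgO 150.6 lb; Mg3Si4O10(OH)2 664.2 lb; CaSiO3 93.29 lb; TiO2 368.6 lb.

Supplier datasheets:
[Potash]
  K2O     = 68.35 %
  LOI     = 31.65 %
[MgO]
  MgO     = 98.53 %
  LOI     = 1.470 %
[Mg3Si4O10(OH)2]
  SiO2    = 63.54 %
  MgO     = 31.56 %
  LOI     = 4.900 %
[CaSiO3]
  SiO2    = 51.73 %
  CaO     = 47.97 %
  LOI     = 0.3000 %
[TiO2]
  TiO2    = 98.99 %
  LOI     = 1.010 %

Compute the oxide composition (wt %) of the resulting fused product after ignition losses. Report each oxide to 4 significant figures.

Glass mass = 1358 lb (batch 1452 − LOI 94.15).
Composition: SiO2 34.64%, CaO 3.296%, K2O 8.811%, MgO 26.37%, TiO2 26.88%

Full float precision is carried through the solve. In-progress results are shown, with 4-significant-figure rounding, in the working; each reported result is rounded exactly once. Derived quantities are re-derived at exact precision (the totals, the five compositions, glass mass, LOI, yield) using the weight values at 1358 lb of glass, exactly as shown in question or answer.
What the batch supplies per oxide:
  SiO2: 664.2·0.6354 + 93.29·0.5173 = 470.3 lb
  CaO: 93.29·0.4797 = 44.75 lb
  K2O: 175.0·0.6835 = 119.6 lb
  MgO: 150.6·0.9853 + 664.2·0.3156 = 358.0 lb
  TiO2: 368.6·0.9899 = 364.9 lb
LOI: 175.0·0.3165 + 150.6·0.01470 + 664.2·0.04900 + 93.29·0.003000 + 368.6·0.01010 = 94.15 lb
batch − LOI leaves glass = 1452 − 94.15 = 1358 lb (equal to the oxide-mass sum)
each oxide over glass, ×100, is wt %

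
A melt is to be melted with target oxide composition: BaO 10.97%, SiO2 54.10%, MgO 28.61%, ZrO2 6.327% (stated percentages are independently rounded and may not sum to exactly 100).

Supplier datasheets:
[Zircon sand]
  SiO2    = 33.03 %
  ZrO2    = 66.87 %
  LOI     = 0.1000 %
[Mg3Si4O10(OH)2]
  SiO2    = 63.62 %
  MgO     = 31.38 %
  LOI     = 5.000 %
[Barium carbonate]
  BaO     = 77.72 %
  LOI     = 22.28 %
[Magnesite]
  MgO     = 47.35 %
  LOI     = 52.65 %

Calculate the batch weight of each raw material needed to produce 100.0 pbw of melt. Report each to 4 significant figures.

Batch per 100.0 pbw melt:
  Zircon sand: 9.462 pbw
  Mg3Si4O10(OH)2: 80.12 pbw
  Barium carbonate: 14.11 pbw
  Magnesite: 7.322 pbw
Total batch = 111.0 pbw; LOI loss = 11.01 pbw; yield = 90.08%

Mid-chain values are printed rounded off to 4 significant figures alongside each step; all internal work maintains full precision from start to finish; every reported result is rounded a single time — derived quantities are recomputed in full float precision (the four compositions, totals, ignition loss, glass mass, the yield) from the weighed amounts per 100.0 pbw of glass, exactly as shown in problem or answer.
Target oxide masses per 100.0 pbw melt:
  BaO: 10.97% × 100.0 = 10.97 pbw
  SiO2: 54.10% × 100.0 = 54.10 pbw
  MgO: 28.61% × 100.0 = 28.61 pbw
  ZrO2: 6.327% × 100.0 = 6.327 pbw
Sums-versus-targets review on the weights just shown, under the basis named above (oxide sums agree with the targets exact up to rounding of places):
  BaO: 14.11·0.7772 = 10.97 pbw (target 10.97 pbw)
  SiO2: 9.462·0.3303 + 80.12·0.6362 = 54.10 pbw (target 54.10 pbw)
  MgO: 80.12·0.3138 + 7.322·0.4735 = 28.61 pbw (target 28.61 pbw)
  ZrO2: 9.462·0.6687 = 6.327 pbw (target 6.327 pbw)
Glass-mass bookkeeping: Σ batch − LOI loss = 100.0 pbw (per-oxide target masses sum to 100.0 pbw; versus the stated basis of 100.0 pbw — gaps are rounding artifacts).
Summing the batch: Σ batch = 111.0 pbw; ignition loss, Σ(batch × LOI) = 11.01 pbw; glass ÷ batch gives a yield of 90.08%.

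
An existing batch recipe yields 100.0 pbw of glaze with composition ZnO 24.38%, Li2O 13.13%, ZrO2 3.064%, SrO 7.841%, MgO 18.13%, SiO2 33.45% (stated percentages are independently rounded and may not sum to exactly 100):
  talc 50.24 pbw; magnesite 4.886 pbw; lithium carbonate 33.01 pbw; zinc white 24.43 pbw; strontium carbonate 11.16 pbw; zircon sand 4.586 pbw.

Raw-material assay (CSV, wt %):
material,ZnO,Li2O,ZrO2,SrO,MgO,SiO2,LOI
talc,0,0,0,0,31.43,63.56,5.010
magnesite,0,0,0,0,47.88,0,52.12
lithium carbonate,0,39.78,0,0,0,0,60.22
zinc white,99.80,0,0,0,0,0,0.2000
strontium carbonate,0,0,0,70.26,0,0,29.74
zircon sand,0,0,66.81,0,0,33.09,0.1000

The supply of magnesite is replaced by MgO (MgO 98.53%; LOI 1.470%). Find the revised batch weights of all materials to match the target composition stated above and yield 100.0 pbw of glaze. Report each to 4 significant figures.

Revised batch per 100.0 pbw glaze:
  talc: 50.24 pbw
  MgO: 2.375 pbw
  lithium carbonate: 33.01 pbw
  zinc white: 24.43 pbw
  strontium carbonate: 11.16 pbw
  zircon sand: 4.586 pbw
Total batch = 125.8 pbw; LOI loss = 25.80 pbw

The intermediate values are displayed (rounded to four significant digits) between the steps; every computation keeps exact precision at all times — each reported figure is rounded just once; the derived quantities (net glass mass, the yield, the six compositions, the totals, LOI) are rebuilt starting from the weights at 100.0 pbw of glass in exact precision, as they appear in question or answer.
Oxide-by-oxide targets in 100.0 pbw glaze:
  ZnO: 24.38% × 100.0 = 24.38 pbw
  Li2O: 13.13% × 100.0 = 13.13 pbw
  ZrO2: 3.064% × 100.0 = 3.064 pbw
  SrO: 7.841% × 100.0 = 7.841 pbw
  MgO: 18.13% × 100.0 = 18.13 pbw
  SiO2: 33.45% × 100.0 = 33.45 pbw
Checking each oxide sum using the reported weights, under the basis named above (each sum matches its target mass exact up to rounding of places):
  ZnO: 24.43·0.9980 = 24.38 pbw (target 24.38 pbw)
  Li2O: 33.01·0.3978 = 13.13 pbw (target 13.13 pbw)
  ZrO2: 4.586·0.6681 = 3.064 pbw (target 3.064 pbw)
  SrO: 11.16·0.7026 = 7.841 pbw (target 7.841 pbw)
  MgO: 50.24·0.3143 + 2.375·0.9853 = 18.13 pbw (target 18.13 pbw)
  SiO2: 50.24·0.6356 + 4.586·0.3309 = 33.45 pbw (target 33.45 pbw)
Glass mass check: whole batch net of LOI = 100.0 pbw (targets for the oxides total 100.0 pbw; against the stated basis, 100.0 pbw — rounding explains the deltas).
Batch total: Σ batch = 125.8 pbw; ignition loss, Σ(batch × LOI) = 25.80 pbw; yield, glass over the total, = 79.49%.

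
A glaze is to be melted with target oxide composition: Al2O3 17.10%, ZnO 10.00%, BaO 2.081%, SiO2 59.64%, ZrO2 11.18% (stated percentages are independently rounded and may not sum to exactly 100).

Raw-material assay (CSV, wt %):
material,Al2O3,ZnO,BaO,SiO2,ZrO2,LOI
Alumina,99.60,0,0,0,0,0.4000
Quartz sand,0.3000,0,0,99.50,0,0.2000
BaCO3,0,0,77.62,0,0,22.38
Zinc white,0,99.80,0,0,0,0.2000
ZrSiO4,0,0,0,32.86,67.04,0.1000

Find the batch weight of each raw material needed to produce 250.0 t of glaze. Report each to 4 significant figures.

The working math carries exact precision in every operation — mid-chain values are displayed rounded to 4 significant digits in the printout; each reported value includes exactly one rounding; the derived quantities are recomputed from the batch weights on 250.0 t of glass in full float precision (yield, ignition loss, totals, glass mass, the five compositions) precisely as stated by the question or the answer.
Oxide mass targets, per 250.0 t glaze:
  Al2O3: 17.10% × 250.0 = 42.75 t
  ZnO: 10.00% × 250.0 = 25.00 t
  BaO: 2.081% × 250.0 = 5.202 t
  SiO2: 59.64% × 250.0 = 149.1 t
  ZrO2: 11.18% × 250.0 = 27.95 t
Balance tally, oxide-wise, given the weights on record, for the quoted basis mass (summed amounts equal target values within answer rounding):
  Al2O3: 42.51·0.9960 + 136.1·0.003000 = 42.75 t (target 42.75 t)
  ZnO: 25.05·0.9980 = 25.00 t (target 25.00 t)
  BaO: 6.703·0.7762 = 5.203 t (target 5.202 t)
  SiO2: 136.1·0.9950 + 41.69·0.3286 = 149.1 t (target 149.1 t)
  ZrO2: 41.69·0.6704 = 27.95 t (target 27.95 t)
Glass-mass closure: batch total minus LOI = 250.0 t (the Σ of target masses is 250.0 t; against the stated basis, 250.0 t — a pure rounding effect).
Adding the batch up: Σ batch = 252.1 t; LOI removed, Σ of batch·LOI: 2.034 t; yield: glass divided by total = 99.19%.

Batch per 250.0 t glaze:
  Alumina: 42.51 t
  Quartz sand: 136.1 t
  BaCO3: 6.703 t
  Zinc white: 25.05 t
  ZrSiO4: 41.69 t
Total batch = 252.1 t; LOI loss = 2.034 t; yield = 99.19%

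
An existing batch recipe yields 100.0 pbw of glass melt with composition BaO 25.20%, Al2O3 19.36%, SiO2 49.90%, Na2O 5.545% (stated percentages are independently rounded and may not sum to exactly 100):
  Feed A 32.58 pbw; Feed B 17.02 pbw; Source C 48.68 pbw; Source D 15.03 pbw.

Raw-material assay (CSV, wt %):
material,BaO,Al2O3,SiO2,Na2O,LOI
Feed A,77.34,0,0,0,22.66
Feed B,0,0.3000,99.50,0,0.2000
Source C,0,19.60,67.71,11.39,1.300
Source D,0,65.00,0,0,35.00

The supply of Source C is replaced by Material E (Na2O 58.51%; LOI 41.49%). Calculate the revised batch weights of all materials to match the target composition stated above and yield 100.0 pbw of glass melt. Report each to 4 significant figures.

Revised batch per 100.0 pbw glass melt:
  Feed A: 32.58 pbw
  Feed B: 50.15 pbw
  Material E: 9.477 pbw
  Source D: 29.55 pbw
Total batch = 121.8 pbw; LOI loss = 21.76 pbw

In-progress results are shown, rounded to four significant figures, in the working; the working math runs at exact precision end to end. Each reported figure takes just one rounding; the derived quantities (yield, glass mass, totals, four oxide percentages, LOI) are re-derived from the weighed amounts per 100.0 pbw of glass at full float precision, precisely as stated by the problem or the answer.
Target oxide masses per 100.0 pbw glass melt:
  BaO: 25.20% × 100.0 = 25.20 pbw
  Al2O3: 19.36% × 100.0 = 19.36 pbw
  SiO2: 49.90% × 100.0 = 49.90 pbw
  Na2O: 5.545% × 100.0 = 5.545 pbw
Verifying the oxide balance on the weights just shown, on the stated basis (oxide sums agree with the targets net of answer rounding effects):
  BaO: 32.58·0.7734 = 25.20 pbw (target 25.20 pbw)
  Al2O3: 50.15·0.003000 + 29.55·0.6500 = 19.36 pbw (target 19.36 pbw)
  SiO2: 50.15·0.9950 = 49.90 pbw (target 49.90 pbw)
  Na2O: 9.477·0.5851 = 5.545 pbw (target 5.545 pbw)
Mass balance on the glass: Σ batch − LOI loss = 100.0 pbw (the targets, summed, come to 100.0 pbw; against the stated basis, 100.0 pbw — gaps are rounding artifacts).
Whole-batch sum: Σ batch = 121.8 pbw; LOI loss = Σ batch·LOI = 21.76 pbw; yield = glass ÷ total batch = 82.13%.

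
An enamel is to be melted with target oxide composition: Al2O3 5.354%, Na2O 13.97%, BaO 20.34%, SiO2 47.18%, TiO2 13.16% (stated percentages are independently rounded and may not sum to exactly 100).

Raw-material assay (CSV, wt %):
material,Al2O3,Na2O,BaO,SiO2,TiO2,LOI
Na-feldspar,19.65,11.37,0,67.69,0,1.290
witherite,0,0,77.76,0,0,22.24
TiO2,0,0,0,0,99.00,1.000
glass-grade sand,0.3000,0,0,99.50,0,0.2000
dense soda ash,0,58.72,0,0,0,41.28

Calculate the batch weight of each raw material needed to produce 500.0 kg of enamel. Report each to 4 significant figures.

Every computation maintains exact precision at all times. Working values appear, rounded to 4 significant figures, in the working. Each reported number sees exactly one rounding. All derived quantities, which include yield, net glass mass, LOI, the totals, the five compositions, are computed at full float precision, as written in either problem or answer, starting from the weights at 500.0 kg of glass.
The oxide mass targets at 500.0 kg enamel:
  Al2O3: 5.354% × 500.0 = 26.77 kg
  Na2O: 13.97% × 500.0 = 69.85 kg
  BaO: 20.34% × 500.0 = 101.7 kg
  SiO2: 47.18% × 500.0 = 235.9 kg
  TiO2: 13.16% × 500.0 = 65.80 kg
Checking each oxide sum applying the batch weights above, on the stated basis (every target is met by its sum modulo rounding of the values):
  Al2O3: 134.0·0.1965 + 145.9·0.003000 = 26.77 kg (target 26.77 kg)
  Na2O: 134.0·0.1137 + 93.01·0.5872 = 69.85 kg (target 69.85 kg)
  BaO: 130.8·0.7776 = 101.7 kg (target 101.7 kg)
  SiO2: 134.0·0.6769 + 145.9·0.9950 = 235.9 kg (target 235.9 kg)
  TiO2: 66.46·0.9900 = 65.80 kg (target 65.80 kg)
The glass-mass cross-check: batch Σ − ignition loss = 500.0 kg (targets for the oxides total 500.0 kg; stated basis 500.0 kg — deltas are rounding alone).
Adding the batch up: Σ batch = 570.2 kg; loss to ignition Σ batch·LOI = 70.17 kg; glass ÷ batch gives a yield of 87.69%.

Batch per 500.0 kg enamel:
  Na-feldspar: 134.0 kg
  witherite: 130.8 kg
  TiO2: 66.46 kg
  glass-grade sand: 145.9 kg
  dense soda ash: 93.01 kg
Total batch = 570.2 kg; LOI loss = 70.17 kg; yield = 87.69%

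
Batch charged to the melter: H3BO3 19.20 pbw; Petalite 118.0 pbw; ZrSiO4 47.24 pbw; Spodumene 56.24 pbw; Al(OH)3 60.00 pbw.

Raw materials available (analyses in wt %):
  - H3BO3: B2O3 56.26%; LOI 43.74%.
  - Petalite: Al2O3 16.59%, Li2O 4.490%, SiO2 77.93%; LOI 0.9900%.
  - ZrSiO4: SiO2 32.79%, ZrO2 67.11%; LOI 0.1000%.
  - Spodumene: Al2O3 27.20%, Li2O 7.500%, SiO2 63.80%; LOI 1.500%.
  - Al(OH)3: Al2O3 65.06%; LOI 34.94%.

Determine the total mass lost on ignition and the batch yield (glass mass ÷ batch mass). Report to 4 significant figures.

The intermediate values are displayed rounded off to 4 significant figures across the worked steps; the working math keeps exact precision at every stage. A single rounding yields every reported result. The derived quantities, which include LOI, totals, yield, glass mass, five oxide percentages, are recomputed in exact precision, precisely as stated by problem or answer, using the weight values for 269.3 pbw of glass.
Material-by-material LOI:
  H3BO3: 19.20 × 0.4374 = 8.398 pbw
  Petalite: 118.0 × 0.009900 = 1.168 pbw
  ZrSiO4: 47.24 × 0.001000 = 0.04724 pbw
  Spodumene: 56.24 × 0.01500 = 0.8436 pbw
  Al(OH)3: 60.00 × 0.3494 = 20.96 pbw
Total LOI = 31.42 pbw
Glass = batch − LOI = 300.7 − 31.42 = 269.3 pbw

LOI loss = 31.42 pbw; glass = 269.3 pbw; yield = 89.55%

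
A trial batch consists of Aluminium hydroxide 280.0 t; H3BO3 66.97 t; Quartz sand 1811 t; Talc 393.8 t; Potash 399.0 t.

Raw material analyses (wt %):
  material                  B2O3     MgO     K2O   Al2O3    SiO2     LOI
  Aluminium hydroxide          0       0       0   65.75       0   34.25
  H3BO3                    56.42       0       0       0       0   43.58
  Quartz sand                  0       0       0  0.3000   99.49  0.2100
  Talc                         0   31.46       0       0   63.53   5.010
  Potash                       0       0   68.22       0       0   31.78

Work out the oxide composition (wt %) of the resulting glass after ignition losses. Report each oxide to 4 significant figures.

Glass mass = 2675 t (batch 2951 − LOI 275.4).
Composition: B2O3 1.412%, MgO 4.631%, K2O 10.17%, Al2O3 7.084%, SiO2 76.70%

Every computation holds exact precision end to end. In-progress results are shown (rounded to four significant digits) on the page; each reported value is rounded only once — derived quantities (glass mass, five oxide percentages, totals, LOI, the yield) are rebuilt in full precision from the batch weights for 2675 t of glass, exactly as printed in the question or the answer.
Delivered oxide masses:
  B2O3: 66.97·0.5642 = 37.78 t
  MgO: 393.8·0.3146 = 123.9 t
  K2O: 399.0·0.6822 = 272.2 t
  Al2O3: 280.0·0.6575 + 1811·0.003000 = 189.5 t
  SiO2: 1811·0.9949 + 393.8·0.6353 = 2052 t
LOI: 280.0·0.3425 + 66.97·0.4358 + 1811·0.002100 + 393.8·0.05010 + 399.0·0.3178 = 275.4 t
Net of LOI, the glass mass = 2951 − 275.4 = 2675 t (matching Σ of the oxides)
wt %: oxide over glass, times 100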